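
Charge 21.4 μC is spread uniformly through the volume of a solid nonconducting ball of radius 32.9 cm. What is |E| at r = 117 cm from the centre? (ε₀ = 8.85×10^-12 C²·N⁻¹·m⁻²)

Use a concentric Gaussian sphere at r = 117 cm (r > R, so the entire charge is enclosed).
Q_enc = 21.4 μC = 2.14×10^-5 C.
Applying ∮E·dA = Q_enc/ε₀ with Φ = E(4πr²):
E = |Q_enc|/(4πε₀r²) = (2.14×10^-5)/(4π·8.85×10^-12·(1.17)²) = 1.41e5 N/C.

E ≈ 1.41×10^5 N/C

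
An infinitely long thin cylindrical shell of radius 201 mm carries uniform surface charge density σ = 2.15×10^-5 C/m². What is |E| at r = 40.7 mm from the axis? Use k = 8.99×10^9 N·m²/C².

Take a coaxial cylindrical Gaussian surface of radius r = 40.7 mm and length L (r < 201 mm, inside the shell).
All the surface charge lies outside this cylinder: Q_enc = 0, hence E = 0.

|E| = 0 N/C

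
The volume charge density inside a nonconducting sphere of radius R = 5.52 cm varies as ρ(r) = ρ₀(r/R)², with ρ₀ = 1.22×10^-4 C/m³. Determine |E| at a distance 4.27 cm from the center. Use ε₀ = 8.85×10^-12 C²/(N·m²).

Symmetry ⇒ E = E(r) r̂. Gaussian sphere of radius r = 4.27 cm (r < R).
Integrate the density: Q_enc = 4π ∫₀^r ρ₀(r'/R)^2 r'² dr' = 4πρ₀ r^5/(5·R²) = 1.428e-8 C.
Since E is radial and uniform over the Gaussian sphere, Φ = E·4πr² = Q_enc/ε₀.
E = |Q_enc|/(4πε₀r²) = (1.428e-8)/(4π·8.85×10^-12·(0.0427)²) = 7.04×10^4 N/C.

|E| ≈ 7.04×10^4 V/m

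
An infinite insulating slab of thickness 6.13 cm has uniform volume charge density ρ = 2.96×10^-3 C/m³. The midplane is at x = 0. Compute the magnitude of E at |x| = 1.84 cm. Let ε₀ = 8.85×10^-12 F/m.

E ≈ 6.15×10^6 V/m

By symmetry E is perpendicular to the slab. A Gaussian pillbox from −1.84 cm to +1.84 cm (face area A) lies entirely within the slab.
Q_enc = ρ·(2x)·A and flux = 2EA, so 2EA = 2ρxA/ε₀ ⇒ E = |ρ|x/ε₀.
E = (2.96e-3)(0.0184)/(8.85×10^-12) = 6.15e6 N/C.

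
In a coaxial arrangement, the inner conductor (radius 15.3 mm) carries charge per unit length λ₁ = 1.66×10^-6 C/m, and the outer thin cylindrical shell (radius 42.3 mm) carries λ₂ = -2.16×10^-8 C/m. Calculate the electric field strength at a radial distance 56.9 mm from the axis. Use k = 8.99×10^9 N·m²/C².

By cylindrical symmetry E is radial; use a coaxial Gaussian cylinder of radius 56.9 mm and length L (r > 42.3 mm, enclosing both).
λ_enc = λ₁ + λ₂ = (1.66e-6) + (-2.16×10^-8) = 1.638×10^-6 C/m.
Gauss's law: E·2πrL = λ_enc L/ε₀.
E = 2k|λ_enc|/r = 2(8.99×10^9)(1.638×10^-6)/(0.0569) = 5.18×10^5 N/C.

|E| = 5.18×10^5 N/C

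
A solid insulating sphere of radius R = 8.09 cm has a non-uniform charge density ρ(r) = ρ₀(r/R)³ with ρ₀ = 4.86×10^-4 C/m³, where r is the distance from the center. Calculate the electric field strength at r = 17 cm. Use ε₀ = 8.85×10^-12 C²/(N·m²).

E = 1.68×10^5 N/C

Use a concentric Gaussian sphere at r = 17 cm (r > R, all charge enclosed).
Q_enc = 4π ∫₀^R ρ₀(r'/R)^3 r'² dr' = 4πρ₀R³/6 = 5.389×10^-7 C.
By Gauss's law, ∮E·dA = E·4πr² = Q_enc/ε₀.
E = |Q_enc|/(4πε₀r²) = (5.389×10^-7)/(4π·8.85×10^-12·(0.17)²) = 1.68e5 N/C.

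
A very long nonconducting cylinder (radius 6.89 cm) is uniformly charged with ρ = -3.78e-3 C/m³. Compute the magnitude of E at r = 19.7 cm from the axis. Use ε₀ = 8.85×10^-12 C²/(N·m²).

Coaxial Gaussian cylinder, radius r = 19.7 cm, length L (r > 6.89 cm, full cross-section enclosed).
λ_enc = ρ·πR² = (-3.78e-3)π(0.0689)² = -5.637×10^-5 C/m.
Gauss's law: E·2πrL = λ_enc L/ε₀.
E = |λ_enc|/(2πε₀r) = (5.637e-5)/(2π·8.85×10^-12·0.197) = 5.15×10^6 N/C.

|E| ≈ 5.15×10^6 N/C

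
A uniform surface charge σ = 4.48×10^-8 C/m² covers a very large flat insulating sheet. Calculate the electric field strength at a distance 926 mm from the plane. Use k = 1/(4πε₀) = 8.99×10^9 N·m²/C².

E ≈ 2.53e3 N/C

Choose a cylindrical pillbox piercing the sheet, end faces (area A) parallel to it.
Only the two end caps contribute flux: Φ = 2EA. With Q_enc = σA, Gauss's law gives E = |σ|/(2ε₀).
E = 2πk|σ| = 2π(8.99×10^9)(4.48×10^-8) = 2.53×10^3 N/C.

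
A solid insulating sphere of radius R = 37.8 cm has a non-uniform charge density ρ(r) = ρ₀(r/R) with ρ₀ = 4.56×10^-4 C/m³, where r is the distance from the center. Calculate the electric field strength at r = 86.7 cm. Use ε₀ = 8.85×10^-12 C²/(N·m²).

|E| = 9.26×10^5 N/C

By spherical symmetry E is radial; choose a Gaussian sphere of radius r = 86.7 cm (r > R, all charge enclosed).
Q_enc = 4π ∫₀^R ρ₀(r'/R)^1 r'² dr' = 4πρ₀R³/4 = 7.737×10^-5 C.
Gauss's law: E·4πr² = Q_enc/ε₀.
E = |Q_enc|/(4πε₀r²) = (7.737e-5)/(4π·8.85×10^-12·(0.867)²) = 9.26×10^5 N/C.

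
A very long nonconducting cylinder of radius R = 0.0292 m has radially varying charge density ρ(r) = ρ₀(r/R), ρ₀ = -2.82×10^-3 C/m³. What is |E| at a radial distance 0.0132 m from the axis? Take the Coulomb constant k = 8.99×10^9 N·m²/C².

Take a coaxial cylindrical Gaussian surface of radius r = 0.0132 m and length L (r < R).
Integrating ρ over the cross-section to radius r: λ_enc = (2πρ₀/R) ∫₀^r r'^2 dr' = 2πρ₀ r^3/(3·R) = -4.652e-7 C/m.
Since E is radial and uniform over the curved surface, Φ = E·2πrL = Q_enc/ε₀ = λ_enc L/ε₀.
E = 2k|λ_enc|/r = 2(8.99×10^9)(4.652×10^-7)/(0.0132) = 6.34e5 N/C.

6.34×10^5 N/C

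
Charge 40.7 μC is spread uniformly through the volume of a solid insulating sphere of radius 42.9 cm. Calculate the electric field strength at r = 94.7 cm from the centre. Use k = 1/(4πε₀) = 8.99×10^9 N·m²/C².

Take a concentric spherical Gaussian surface of radius r = 94.7 cm (r > R, so the entire charge is enclosed).
Q_enc = 40.7 μC = 4.07e-5 C.
Gauss's law: E·4πr² = Q_enc/ε₀.
E = k|Q_enc|/r² = (8.99×10^9)(4.07×10^-5)/(0.947)² = 4.08×10^5 N/C.

|E| ≈ 4.08e5 V/m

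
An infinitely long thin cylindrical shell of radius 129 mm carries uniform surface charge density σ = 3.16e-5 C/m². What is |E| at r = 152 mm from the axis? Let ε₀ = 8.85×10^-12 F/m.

Coaxial Gaussian cylinder, radius r = 152 mm, length L (r > 129 mm).
The whole shell is enclosed: λ_enc = σ·2πR = (3.16e-5)·2π·(0.129) = 2.561×10^-5 C/m.
Applying ∮E·dA = Q_enc/ε₀ with the end caps contributing no flux:
E = |λ_enc|/(2πε₀r) = (2.561e-5)/(2π·8.85×10^-12·0.152) = 3.03×10^6 N/C.

E = 3.03e6 V/m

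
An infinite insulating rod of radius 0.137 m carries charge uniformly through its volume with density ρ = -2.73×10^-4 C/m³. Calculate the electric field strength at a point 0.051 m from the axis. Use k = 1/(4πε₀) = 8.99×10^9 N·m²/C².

Take a coaxial cylindrical Gaussian surface of radius r = 0.051 m and length L (r < R).
Charge inside radius r per length L is ρ·πr²·L, so λ_enc = ρπr² = -2.231×10^-6 C/m.
Applying ∮E·dA = Q_enc/ε₀ with the end caps contributing no flux:
E = 2k|λ_enc|/r = 2(8.99×10^9)(2.231×10^-6)/(0.051) = 7.86×10^5 N/C.

|E| ≈ 7.86×10^5 N/C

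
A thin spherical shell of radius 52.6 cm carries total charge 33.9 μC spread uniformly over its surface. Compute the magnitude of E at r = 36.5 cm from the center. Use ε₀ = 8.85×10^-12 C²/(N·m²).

|E| = 0 V/m

Use a concentric Gaussian sphere at r = 36.5 cm (inside the shell, r < 52.6 cm).
No charge lies within this surface, so Q_enc = 0 and Gauss's law gives E·4πr² = 0 ⇒ E = 0.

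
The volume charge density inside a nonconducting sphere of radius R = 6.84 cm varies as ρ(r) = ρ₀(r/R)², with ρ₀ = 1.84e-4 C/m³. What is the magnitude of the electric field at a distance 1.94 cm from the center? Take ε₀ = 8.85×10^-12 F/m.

|E| = 6.49e3 N/C

Take a concentric spherical Gaussian surface of radius r = 1.94 cm (r < R).
Q_enc = ∫₀^r ρ(r')·4πr'² dr' = (4πρ₀/R²) ∫₀^r r'^4 dr' = 4πρ₀ r^5/(5·R²) = 2.716×10^-10 C.
By Gauss's law, ∮E·dA = E·4πr² = Q_enc/ε₀.
E = |Q_enc|/(4πε₀r²) = (2.716e-10)/(4π·8.85×10^-12·(0.0194)²) = 6.49e3 N/C.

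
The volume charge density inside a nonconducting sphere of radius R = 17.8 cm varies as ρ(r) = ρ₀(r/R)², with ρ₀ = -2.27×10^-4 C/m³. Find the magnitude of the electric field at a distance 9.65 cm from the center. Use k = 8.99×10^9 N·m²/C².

Symmetry ⇒ E = E(r) r̂. Gaussian sphere of radius r = 9.65 cm (r < R).
Q_enc = ∫₀^r ρ(r')·4πr'² dr' = (4πρ₀/R²) ∫₀^r r'^4 dr' = 4πρ₀ r^5/(5·R²) = -1.507×10^-7 C.
By Gauss's law, ∮E·dA = E·4πr² = Q_enc/ε₀.
E = k|Q_enc|/r² = (8.99×10^9)(1.507×10^-7)/(0.0965)² = 1.45×10^5 N/C.

|E| = 1.45e5 N/C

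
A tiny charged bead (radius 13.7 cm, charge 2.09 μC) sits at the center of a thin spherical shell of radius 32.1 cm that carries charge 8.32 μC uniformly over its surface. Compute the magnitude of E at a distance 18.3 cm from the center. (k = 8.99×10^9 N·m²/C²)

5.61×10^5 V/m

Use a concentric Gaussian sphere at r = 18.3 cm (between the bodies, 13.7 cm < r < 32.1 cm).
Only the inner charge is enclosed; the outer shell contributes nothing inside itself. Q_enc = 2.09 μC = 2.09e-6 C.
Applying ∮E·dA = Q_enc/ε₀ with Φ = E(4πr²):
E = k|Q_enc|/r² = (8.99×10^9)(2.09×10^-6)/(0.183)² = 5.61e5 N/C.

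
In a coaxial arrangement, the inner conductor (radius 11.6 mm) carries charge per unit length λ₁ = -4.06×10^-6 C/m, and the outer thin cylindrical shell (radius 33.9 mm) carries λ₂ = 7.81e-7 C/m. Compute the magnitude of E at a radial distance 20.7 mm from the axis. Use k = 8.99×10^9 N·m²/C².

Choose a coaxial cylinder of radius r = 20.7 mm (arbitrary length L) as the Gaussian surface (between the conductors, 11.6 mm < r < 33.9 mm).
The shell at 33.9 mm lies outside the Gaussian surface, so λ_enc = λ₁ = -4.06×10^-6 C/m.
By Gauss's law (flux through the curved wall only), E·2πrL = λ_enc L/ε₀.
E = 2k|λ_enc|/r = 2(8.99×10^9)(4.06×10^-6)/(0.0207) = 3.53×10^6 N/C.

|E| ≈ 3.53×10^6 N/C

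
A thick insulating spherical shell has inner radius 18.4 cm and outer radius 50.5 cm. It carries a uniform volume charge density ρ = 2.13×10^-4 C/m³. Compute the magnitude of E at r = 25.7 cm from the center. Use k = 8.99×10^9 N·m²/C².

|E| = 1.30e6 V/m

Take a concentric spherical Gaussian surface of radius r = 25.7 cm (within the shell material, 18.4 cm < r < 50.5 cm).
Only the shell between 18.4 cm and r is enclosed: Q_enc = ρ·(4π/3)(r³ − a³) = (2.13×10^-4)·(4π/3)·((0.257)³ − (0.184)³) = 9.587e-6 C.
Since E is radial and uniform over the Gaussian sphere, Φ = E·4πr² = Q_enc/ε₀.
E = k|Q_enc|/r² = (8.99×10^9)(9.587×10^-6)/(0.257)² = 1.30e6 N/C.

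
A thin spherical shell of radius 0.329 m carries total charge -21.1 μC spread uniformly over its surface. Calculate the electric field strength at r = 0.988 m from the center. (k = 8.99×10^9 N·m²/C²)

Symmetry ⇒ E = E(r) r̂. Gaussian sphere of radius r = 0.988 m (r > 0.329 m).
The entire shell is enclosed: Q_enc = -2.11×10^-5 C.
By Gauss's law, ∮E·dA = E·4πr² = Q_enc/ε₀.
E = k|Q_enc|/r² = (8.99×10^9)(2.11×10^-5)/(0.988)² = 1.94×10^5 N/C.

|E| = 1.94e5 N/C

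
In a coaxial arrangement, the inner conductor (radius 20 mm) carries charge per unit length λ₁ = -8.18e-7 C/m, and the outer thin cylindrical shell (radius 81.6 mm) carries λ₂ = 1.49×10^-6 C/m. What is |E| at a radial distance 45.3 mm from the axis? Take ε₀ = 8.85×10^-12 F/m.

By cylindrical symmetry E is radial; use a coaxial Gaussian cylinder of radius 45.3 mm and length L (between the conductors, 20 mm < r < 81.6 mm).
The shell at 81.6 mm lies outside the Gaussian surface, so λ_enc = λ₁ = -8.18×10^-7 C/m.
Applying ∮E·dA = Q_enc/ε₀ with the end caps contributing no flux:
E = |λ_enc|/(2πε₀r) = (8.18×10^-7)/(2π·8.85×10^-12·0.0453) = 3.25×10^5 N/C.

3.25e5 N/C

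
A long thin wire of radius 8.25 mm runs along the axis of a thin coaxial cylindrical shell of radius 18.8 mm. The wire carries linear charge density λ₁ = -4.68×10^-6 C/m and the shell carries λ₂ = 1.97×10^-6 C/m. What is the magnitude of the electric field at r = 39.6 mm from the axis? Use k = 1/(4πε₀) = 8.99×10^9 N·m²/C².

Coaxial Gaussian cylinder, radius r = 39.6 mm, length L (r > 18.8 mm, enclosing both).
λ_enc = λ₁ + λ₂ = (-4.68×10^-6) + (1.97e-6) = -2.71×10^-6 C/m.
Gauss's law: E·2πrL = λ_enc L/ε₀.
E = 2k|λ_enc|/r = 2(8.99×10^9)(2.71e-6)/(0.0396) = 1.23×10^6 N/C.

|E| = 1.23e6 N/C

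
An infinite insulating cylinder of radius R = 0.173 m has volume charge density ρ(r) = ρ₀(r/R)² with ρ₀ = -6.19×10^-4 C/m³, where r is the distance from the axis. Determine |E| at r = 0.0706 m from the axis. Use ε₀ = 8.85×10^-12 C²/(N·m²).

Coaxial Gaussian cylinder, radius r = 0.0706 m, length L (r < R).
Integrating ρ over the cross-section to radius r: λ_enc = (2πρ₀/R²) ∫₀^r r'^3 dr' = 2πρ₀ r^4/(4·R²) = -8.071×10^-7 C/m.
Applying ∮E·dA = Q_enc/ε₀ with the end caps contributing no flux:
E = |λ_enc|/(2πε₀r) = (8.071×10^-7)/(2π·8.85×10^-12·0.0706) = 2.06×10^5 N/C.

|E| ≈ 2.06×10^5 V/m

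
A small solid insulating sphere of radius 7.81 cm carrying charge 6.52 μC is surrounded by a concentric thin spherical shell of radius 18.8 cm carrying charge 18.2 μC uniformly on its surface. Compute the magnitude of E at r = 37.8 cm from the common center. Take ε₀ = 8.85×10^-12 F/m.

E ≈ 1.56e6 N/C

Symmetry ⇒ E = E(r) r̂. Gaussian sphere of radius r = 37.8 cm (r > 18.8 cm, enclosing both).
Q_enc = (6.52 μC) + (18.2 μC) = 2.472×10^-5 C.
Gauss's law: E·4πr² = Q_enc/ε₀.
E = |Q_enc|/(4πε₀r²) = (2.472×10^-5)/(4π·8.85×10^-12·(0.378)²) = 1.56e6 N/C.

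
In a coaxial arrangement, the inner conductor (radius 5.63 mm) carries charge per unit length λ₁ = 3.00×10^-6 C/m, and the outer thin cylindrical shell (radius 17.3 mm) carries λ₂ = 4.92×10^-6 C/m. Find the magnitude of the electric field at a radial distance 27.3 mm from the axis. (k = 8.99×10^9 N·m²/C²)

Choose a coaxial cylinder of radius r = 27.3 mm (arbitrary length L) as the Gaussian surface (r > 17.3 mm, enclosing both).
λ_enc = λ₁ + λ₂ = (3.00e-6) + (4.92e-6) = 7.92×10^-6 C/m.
By Gauss's law (flux through the curved wall only), E·2πrL = λ_enc L/ε₀.
E = 2k|λ_enc|/r = 2(8.99×10^9)(7.92×10^-6)/(0.0273) = 5.22×10^6 N/C.

E ≈ 5.22e6 N/C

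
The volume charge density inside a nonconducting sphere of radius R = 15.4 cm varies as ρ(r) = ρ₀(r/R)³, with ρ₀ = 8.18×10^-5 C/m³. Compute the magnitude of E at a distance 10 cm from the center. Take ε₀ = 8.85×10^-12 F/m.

Use a concentric Gaussian sphere at r = 10 cm (r < R).
Integrate the density: Q_enc = 4π ∫₀^r ρ₀(r'/R)^3 r'² dr' = 4πρ₀ r^6/(6·R³) = 4.691e-8 C.
By Gauss's law, ∮E·dA = E·4πr² = Q_enc/ε₀.
E = |Q_enc|/(4πε₀r²) = (4.691×10^-8)/(4π·8.85×10^-12·(0.1)²) = 4.22×10^4 N/C.

|E| ≈ 4.22×10^4 V/m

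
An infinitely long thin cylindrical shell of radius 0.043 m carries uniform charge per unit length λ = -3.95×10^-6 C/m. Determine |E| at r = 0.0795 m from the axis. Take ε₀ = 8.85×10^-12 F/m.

Choose a coaxial cylinder of radius r = 0.0795 m (arbitrary length L) as the Gaussian surface (r > 0.043 m).
The full line charge is enclosed: λ_enc = -3.95×10^-6 C/m.
Gauss's law: E·2πrL = λ_enc L/ε₀.
E = |λ_enc|/(2πε₀r) = (3.95×10^-6)/(2π·8.85×10^-12·0.0795) = 8.94e5 N/C.

8.94×10^5 N/C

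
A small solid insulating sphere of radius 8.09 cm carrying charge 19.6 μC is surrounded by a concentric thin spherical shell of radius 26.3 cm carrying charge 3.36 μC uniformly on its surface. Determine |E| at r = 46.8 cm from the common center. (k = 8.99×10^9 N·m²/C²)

|E| ≈ 9.42e5 N/C

By spherical symmetry E is radial; choose a Gaussian sphere of radius r = 46.8 cm (r > 26.3 cm, enclosing both).
Q_enc = (19.6 μC) + (3.36 μC) = 2.296×10^-5 C.
Since E is radial and uniform over the Gaussian sphere, Φ = E·4πr² = Q_enc/ε₀.
E = k|Q_enc|/r² = (8.99×10^9)(2.296e-5)/(0.468)² = 9.42×10^5 N/C.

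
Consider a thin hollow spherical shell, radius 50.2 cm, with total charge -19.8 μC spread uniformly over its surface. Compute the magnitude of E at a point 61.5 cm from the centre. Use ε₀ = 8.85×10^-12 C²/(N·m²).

Use a concentric Gaussian sphere at r = 61.5 cm (r > 50.2 cm).
The entire shell is enclosed: Q_enc = -1.98e-5 C.
By Gauss's law, ∮E·dA = E·4πr² = Q_enc/ε₀.
E = |Q_enc|/(4πε₀r²) = (1.98e-5)/(4π·8.85×10^-12·(0.615)²) = 4.71×10^5 N/C.

|E| ≈ 4.71e5 V/m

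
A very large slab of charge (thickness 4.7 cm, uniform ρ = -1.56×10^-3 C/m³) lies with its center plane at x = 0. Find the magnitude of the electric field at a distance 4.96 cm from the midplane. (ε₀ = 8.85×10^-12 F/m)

|E| = 4.14e6 N/C

The point |x| = 4.96 cm lies outside the slab (half-thickness 0.0235 m). A symmetric pillbox spanning the full slab encloses Q_enc = ρ·d·A.
Flux = 2EA ⇒ E = |ρ|d/(2ε₀), independent of distance outside.
E = (1.56×10^-3)(0.047)/(2·8.85×10^-12) = 4.14e6 N/C.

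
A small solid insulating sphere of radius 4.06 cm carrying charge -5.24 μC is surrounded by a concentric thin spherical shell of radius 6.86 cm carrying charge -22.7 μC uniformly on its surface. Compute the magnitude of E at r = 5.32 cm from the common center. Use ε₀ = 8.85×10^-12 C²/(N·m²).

1.66×10^7 N/C

Take a concentric spherical Gaussian surface of radius r = 5.32 cm (between the bodies, 4.06 cm < r < 6.86 cm).
Only the inner charge is enclosed; the outer shell contributes nothing inside itself. Q_enc = -5.24 μC = -5.24×10^-6 C.
Gauss's law: E·4πr² = Q_enc/ε₀.
E = |Q_enc|/(4πε₀r²) = (5.24×10^-6)/(4π·8.85×10^-12·(0.0532)²) = 1.66×10^7 N/C.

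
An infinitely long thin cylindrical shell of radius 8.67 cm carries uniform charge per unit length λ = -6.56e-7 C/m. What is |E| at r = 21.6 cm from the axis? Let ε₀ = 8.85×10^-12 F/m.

Choose a coaxial cylinder of radius r = 21.6 cm (arbitrary length L) as the Gaussian surface (r > 8.67 cm).
The full line charge is enclosed: λ_enc = -6.56e-7 C/m.
By Gauss's law (flux through the curved wall only), E·2πrL = λ_enc L/ε₀.
E = |λ_enc|/(2πε₀r) = (6.56e-7)/(2π·8.85×10^-12·0.216) = 5.46e4 N/C.

E ≈ 5.46×10^4 N/C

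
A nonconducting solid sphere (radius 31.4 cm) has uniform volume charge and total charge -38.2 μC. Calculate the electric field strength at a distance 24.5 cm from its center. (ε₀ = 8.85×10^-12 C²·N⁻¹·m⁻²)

Take a concentric spherical Gaussian surface of radius r = 24.5 cm (r < R).
Only the charge within r is enclosed: Q_enc = Q·(r/R)³ = (-38.2 μC)·(24.5 cm/31.4 cm)³ = -1.815×10^-5 C.
By Gauss's law, ∮E·dA = E·4πr² = Q_enc/ε₀.
E = |Q_enc|/(4πε₀r²) = (1.815e-5)/(4π·8.85×10^-12·(0.245)²) = 2.72×10^6 N/C.

|E| = 2.72e6 N/C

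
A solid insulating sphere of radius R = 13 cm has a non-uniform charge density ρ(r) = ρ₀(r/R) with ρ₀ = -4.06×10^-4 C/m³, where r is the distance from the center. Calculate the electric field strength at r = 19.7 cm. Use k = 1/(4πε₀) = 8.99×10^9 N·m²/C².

E = 6.49×10^5 V/m

Symmetry ⇒ E = E(r) r̂. Gaussian sphere of radius r = 19.7 cm (r > R, all charge enclosed).
Q_enc = 4π ∫₀^R ρ₀(r'/R)^1 r'² dr' = 4πρ₀R³/4 = -2.802×10^-6 C.
By Gauss's law, ∮E·dA = E·4πr² = Q_enc/ε₀.
E = k|Q_enc|/r² = (8.99×10^9)(2.802e-6)/(0.197)² = 6.49×10^5 N/C.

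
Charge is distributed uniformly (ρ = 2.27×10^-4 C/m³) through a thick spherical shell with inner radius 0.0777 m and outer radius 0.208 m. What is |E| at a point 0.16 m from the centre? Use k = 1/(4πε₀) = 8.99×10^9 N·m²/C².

1.21e6 N/C

Symmetry ⇒ E = E(r) r̂. Gaussian sphere of radius r = 0.16 m (within the shell material, 0.0777 m < r < 0.208 m).
Only the shell between 0.0777 m and r is enclosed: Q_enc = ρ·(4π/3)(r³ − a³) = (2.27×10^-4)·(4π/3)·((0.16)³ − (0.0777)³) = 3.449e-6 C.
Since E is radial and uniform over the Gaussian sphere, Φ = E·4πr² = Q_enc/ε₀.
E = k|Q_enc|/r² = (8.99×10^9)(3.449e-6)/(0.16)² = 1.21e6 N/C.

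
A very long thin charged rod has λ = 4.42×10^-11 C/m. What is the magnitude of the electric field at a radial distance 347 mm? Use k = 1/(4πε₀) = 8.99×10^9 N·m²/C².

E = 2.29 N/C

Choose a coaxial cylinder of radius r = 347 mm (arbitrary length L) as the Gaussian surface.
Q_enc = λL, so λ_enc = 4.42e-11 C/m.
By Gauss's law (flux through the curved wall only), E·2πrL = λ_enc L/ε₀.
E = 2k|λ_enc|/r = 2(8.99×10^9)(4.42×10^-11)/(0.347) = 2.29 N/C.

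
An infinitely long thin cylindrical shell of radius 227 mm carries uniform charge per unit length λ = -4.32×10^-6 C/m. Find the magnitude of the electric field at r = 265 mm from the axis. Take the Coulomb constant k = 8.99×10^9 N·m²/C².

Coaxial Gaussian cylinder, radius r = 265 mm, length L (r > 227 mm).
The full line charge is enclosed: λ_enc = -4.32e-6 C/m.
By Gauss's law (flux through the curved wall only), E·2πrL = λ_enc L/ε₀.
E = 2k|λ_enc|/r = 2(8.99×10^9)(4.32×10^-6)/(0.265) = 2.93e5 N/C.

|E| ≈ 2.93×10^5 N/C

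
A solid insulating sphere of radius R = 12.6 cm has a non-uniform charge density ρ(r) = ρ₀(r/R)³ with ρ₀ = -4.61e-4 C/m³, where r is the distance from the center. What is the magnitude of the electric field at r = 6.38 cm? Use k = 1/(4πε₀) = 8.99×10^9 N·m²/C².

E ≈ 7.19×10^4 N/C

Take a concentric spherical Gaussian surface of radius r = 6.38 cm (r < R).
Q_enc = ∫₀^r ρ(r')·4πr'² dr' = (4πρ₀/R³) ∫₀^r r'^5 dr' = 4πρ₀ r^6/(6·R³) = -3.255e-8 C.
Applying ∮E·dA = Q_enc/ε₀ with Φ = E(4πr²):
E = k|Q_enc|/r² = (8.99×10^9)(3.255×10^-8)/(0.0638)² = 7.19×10^4 N/C.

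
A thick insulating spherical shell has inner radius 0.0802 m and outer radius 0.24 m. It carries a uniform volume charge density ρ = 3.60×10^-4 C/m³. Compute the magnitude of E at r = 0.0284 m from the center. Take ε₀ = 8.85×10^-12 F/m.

E = 0 (no enclosed charge)

By spherical symmetry E is radial; choose a Gaussian sphere of radius r = 0.0284 m (r < 0.0802 m, inside the empty cavity).
No charge is enclosed, so by Gauss's law E·4πr² = 0 ⇒ E = 0.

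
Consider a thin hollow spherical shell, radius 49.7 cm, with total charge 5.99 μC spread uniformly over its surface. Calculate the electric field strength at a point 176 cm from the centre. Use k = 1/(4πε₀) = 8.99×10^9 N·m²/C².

Symmetry ⇒ E = E(r) r̂. Gaussian sphere of radius r = 176 cm (r > 49.7 cm).
The entire shell is enclosed: Q_enc = 5.99×10^-6 C.
Since E is radial and uniform over the Gaussian sphere, Φ = E·4πr² = Q_enc/ε₀.
E = k|Q_enc|/r² = (8.99×10^9)(5.99×10^-6)/(1.76)² = 1.74e4 N/C.

E ≈ 1.74×10^4 N/C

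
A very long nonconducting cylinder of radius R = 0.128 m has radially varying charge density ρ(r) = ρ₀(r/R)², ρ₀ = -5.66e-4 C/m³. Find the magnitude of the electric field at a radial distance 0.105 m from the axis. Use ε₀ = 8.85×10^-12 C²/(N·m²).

|E| = 1.13×10^6 N/C

Take a coaxial cylindrical Gaussian surface of radius r = 0.105 m and length L (r < R).
λ_enc = ∫₀^r ρ(r')·2πr' dr' = (2πρ₀/R²)·r^4/4 = -6.596×10^-6 C/m.
Since E is radial and uniform over the curved surface, Φ = E·2πrL = Q_enc/ε₀ = λ_enc L/ε₀.
E = |λ_enc|/(2πε₀r) = (6.596e-6)/(2π·8.85×10^-12·0.105) = 1.13×10^6 N/C.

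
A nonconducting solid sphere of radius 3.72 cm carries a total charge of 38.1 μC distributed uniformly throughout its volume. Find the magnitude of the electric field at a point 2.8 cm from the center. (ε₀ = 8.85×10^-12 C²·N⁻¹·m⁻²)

By spherical symmetry E is radial; choose a Gaussian sphere of radius r = 2.8 cm (r < R).
For a uniform sphere the enclosed fraction is (r/R)³, so Q_enc = (38.1 μC)(0.028/0.0372)³ = 1.625×10^-5 C.
Gauss's law: E·4πr² = Q_enc/ε₀.
E = |Q_enc|/(4πε₀r²) = (1.625×10^-5)/(4π·8.85×10^-12·(0.028)²) = 1.86e8 N/C.

|E| ≈ 1.86×10^8 N/C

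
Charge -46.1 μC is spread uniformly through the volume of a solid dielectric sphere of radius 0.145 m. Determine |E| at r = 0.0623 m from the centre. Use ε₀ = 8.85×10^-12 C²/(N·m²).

|E| = 8.47×10^6 N/C

Use a concentric Gaussian sphere at r = 0.0623 m (r < R).
For a uniform sphere the enclosed fraction is (r/R)³, so Q_enc = (-46.1 μC)(0.0623/0.145)³ = -3.656×10^-6 C.
Applying ∮E·dA = Q_enc/ε₀ with Φ = E(4πr²):
E = |Q_enc|/(4πε₀r²) = (3.656×10^-6)/(4π·8.85×10^-12·(0.0623)²) = 8.47×10^6 N/C.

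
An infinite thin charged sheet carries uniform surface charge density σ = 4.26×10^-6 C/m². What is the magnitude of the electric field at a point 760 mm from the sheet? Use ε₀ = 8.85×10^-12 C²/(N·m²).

E = 2.41×10^5 N/C

The symmetry is planar: E is normal to the sheet and the same magnitude on both sides. Take a pillbox straddling the sheet with end-cap area A.
Only the two end caps contribute flux: Φ = 2EA. With Q_enc = σA, Gauss's law gives E = |σ|/(2ε₀).
E = |σ|/(2ε₀) = (4.26×10^-6)/(2·8.85×10^-12) = 2.41e5 N/C.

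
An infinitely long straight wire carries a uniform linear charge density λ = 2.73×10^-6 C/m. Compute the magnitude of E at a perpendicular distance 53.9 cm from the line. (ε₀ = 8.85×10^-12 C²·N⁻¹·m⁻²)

E = 9.11e4 N/C

Take a coaxial cylindrical Gaussian surface of radius r = 53.9 cm and length L.
Q_enc = λL, so λ_enc = 2.73×10^-6 C/m.
Gauss's law: E·2πrL = λ_enc L/ε₀.
E = |λ_enc|/(2πε₀r) = (2.73e-6)/(2π·8.85×10^-12·0.539) = 9.11e4 N/C.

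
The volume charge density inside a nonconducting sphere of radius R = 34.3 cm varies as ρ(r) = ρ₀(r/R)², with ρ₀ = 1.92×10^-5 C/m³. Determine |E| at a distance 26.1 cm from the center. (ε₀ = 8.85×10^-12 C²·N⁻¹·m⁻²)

E ≈ 6.56e4 N/C

Use a concentric Gaussian sphere at r = 26.1 cm (r < R).
Q_enc = ∫₀^r ρ(r')·4πr'² dr' = (4πρ₀/R²) ∫₀^r r'^4 dr' = 4πρ₀ r^5/(5·R²) = 4.968e-7 C.
Since E is radial and uniform over the Gaussian sphere, Φ = E·4πr² = Q_enc/ε₀.
E = |Q_enc|/(4πε₀r²) = (4.968e-7)/(4π·8.85×10^-12·(0.261)²) = 6.56×10^4 N/C.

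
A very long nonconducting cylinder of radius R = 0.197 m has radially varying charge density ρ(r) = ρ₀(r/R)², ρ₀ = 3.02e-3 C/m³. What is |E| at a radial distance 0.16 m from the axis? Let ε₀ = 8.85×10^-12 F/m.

Choose a coaxial cylinder of radius r = 0.16 m (arbitrary length L) as the Gaussian surface (r < R).
Integrating ρ over the cross-section to radius r: λ_enc = (2πρ₀/R²) ∫₀^r r'^3 dr' = 2πρ₀ r^4/(4·R²) = 8.011×10^-5 C/m.
Since E is radial and uniform over the curved surface, Φ = E·2πrL = Q_enc/ε₀ = λ_enc L/ε₀.
E = |λ_enc|/(2πε₀r) = (8.011×10^-5)/(2π·8.85×10^-12·0.16) = 9.00e6 N/C.

E = 9.00×10^6 N/C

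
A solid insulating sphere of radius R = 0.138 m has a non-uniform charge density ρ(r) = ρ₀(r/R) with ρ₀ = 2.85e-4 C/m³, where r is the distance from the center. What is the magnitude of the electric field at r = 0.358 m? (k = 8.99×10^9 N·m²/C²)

Take a concentric spherical Gaussian surface of radius r = 0.358 m (r > R, all charge enclosed).
Q_enc = 4π ∫₀^R ρ₀(r'/R)^1 r'² dr' = 4πρ₀R³/4 = 2.353×10^-6 C.
Gauss's law: E·4πr² = Q_enc/ε₀.
E = k|Q_enc|/r² = (8.99×10^9)(2.353×10^-6)/(0.358)² = 1.65×10^5 N/C.

|E| ≈ 1.65e5 N/C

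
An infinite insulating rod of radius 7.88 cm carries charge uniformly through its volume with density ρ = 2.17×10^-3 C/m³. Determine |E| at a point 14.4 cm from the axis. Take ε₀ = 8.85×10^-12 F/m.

Coaxial Gaussian cylinder, radius r = 14.4 cm, length L (r > 7.88 cm, full cross-section enclosed).
λ_enc = ρ·πR² = (2.17e-3)π(0.0788)² = 4.233×10^-5 C/m.
Since E is radial and uniform over the curved surface, Φ = E·2πrL = Q_enc/ε₀ = λ_enc L/ε₀.
E = |λ_enc|/(2πε₀r) = (4.233e-5)/(2π·8.85×10^-12·0.144) = 5.29e6 N/C.

|E| = 5.29×10^6 N/C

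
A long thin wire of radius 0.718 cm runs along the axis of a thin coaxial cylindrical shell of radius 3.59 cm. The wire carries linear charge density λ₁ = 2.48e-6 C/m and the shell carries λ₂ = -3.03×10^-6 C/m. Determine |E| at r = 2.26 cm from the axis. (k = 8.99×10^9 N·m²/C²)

By cylindrical symmetry E is radial; use a coaxial Gaussian cylinder of radius 2.26 cm and length L (between the conductors, 0.718 cm < r < 3.59 cm).
The shell at 3.59 cm lies outside the Gaussian surface, so λ_enc = λ₁ = 2.48×10^-6 C/m.
Since E is radial and uniform over the curved surface, Φ = E·2πrL = Q_enc/ε₀ = λ_enc L/ε₀.
E = 2k|λ_enc|/r = 2(8.99×10^9)(2.48×10^-6)/(0.0226) = 1.97e6 N/C.

1.97×10^6 V/m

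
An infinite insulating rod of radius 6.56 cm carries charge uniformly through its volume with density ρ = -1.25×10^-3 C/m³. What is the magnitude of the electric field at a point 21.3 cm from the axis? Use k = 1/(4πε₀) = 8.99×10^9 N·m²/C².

E = 1.43×10^6 N/C

Choose a coaxial cylinder of radius r = 21.3 cm (arbitrary length L) as the Gaussian surface (r > 6.56 cm, full cross-section enclosed).
λ_enc = ρ·πR² = (-1.25e-3)π(0.0656)² = -1.69e-5 C/m.
Applying ∮E·dA = Q_enc/ε₀ with the end caps contributing no flux:
E = 2k|λ_enc|/r = 2(8.99×10^9)(1.69×10^-5)/(0.213) = 1.43e6 N/C.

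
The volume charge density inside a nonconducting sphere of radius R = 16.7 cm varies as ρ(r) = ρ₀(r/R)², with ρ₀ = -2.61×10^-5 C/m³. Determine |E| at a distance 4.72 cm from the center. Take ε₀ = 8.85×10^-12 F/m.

E ≈ 2.22e3 N/C

Take a concentric spherical Gaussian surface of radius r = 4.72 cm (r < R).
Q_enc = ∫₀^r ρ(r')·4πr'² dr' = (4πρ₀/R²) ∫₀^r r'^4 dr' = 4πρ₀ r^5/(5·R²) = -5.51×10^-10 C.
Since E is radial and uniform over the Gaussian sphere, Φ = E·4πr² = Q_enc/ε₀.
E = |Q_enc|/(4πε₀r²) = (5.51e-10)/(4π·8.85×10^-12·(0.0472)²) = 2.22×10^3 N/C.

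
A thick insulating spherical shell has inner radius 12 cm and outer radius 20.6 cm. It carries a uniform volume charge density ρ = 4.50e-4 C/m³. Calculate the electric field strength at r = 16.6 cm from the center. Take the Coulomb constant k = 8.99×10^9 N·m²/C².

By spherical symmetry E is radial; choose a Gaussian sphere of radius r = 16.6 cm (within the shell material, 12 cm < r < 20.6 cm).
Only the shell between 12 cm and r is enclosed: Q_enc = ρ·(4π/3)(r³ − a³) = (4.50×10^-4)·(4π/3)·((0.166)³ − (0.12)³) = 5.365e-6 C.
By Gauss's law, ∮E·dA = E·4πr² = Q_enc/ε₀.
E = k|Q_enc|/r² = (8.99×10^9)(5.365e-6)/(0.166)² = 1.75×10^6 N/C.

|E| ≈ 1.75e6 V/m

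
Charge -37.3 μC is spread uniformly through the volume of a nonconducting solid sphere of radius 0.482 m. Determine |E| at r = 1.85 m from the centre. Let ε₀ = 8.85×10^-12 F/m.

Use a concentric Gaussian sphere at r = 1.85 m (r > R, so the entire charge is enclosed).
Q_enc = -37.3 μC = -3.73×10^-5 C.
Gauss's law: E·4πr² = Q_enc/ε₀.
E = |Q_enc|/(4πε₀r²) = (3.73×10^-5)/(4π·8.85×10^-12·(1.85)²) = 9.80×10^4 N/C.

E ≈ 9.80e4 N/C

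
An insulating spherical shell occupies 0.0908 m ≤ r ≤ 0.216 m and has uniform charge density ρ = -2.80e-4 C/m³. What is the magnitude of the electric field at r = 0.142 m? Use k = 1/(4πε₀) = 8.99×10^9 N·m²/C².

E ≈ 1.11×10^6 N/C

Use a concentric Gaussian sphere at r = 0.142 m (within the shell material, 0.0908 m < r < 0.216 m).
Only the shell between 0.0908 m and r is enclosed: Q_enc = ρ·(4π/3)(r³ − a³) = (-2.80×10^-4)·(4π/3)·((0.142)³ − (0.0908)³) = -2.48×10^-6 C.
Since E is radial and uniform over the Gaussian sphere, Φ = E·4πr² = Q_enc/ε₀.
E = k|Q_enc|/r² = (8.99×10^9)(2.48e-6)/(0.142)² = 1.11×10^6 N/C.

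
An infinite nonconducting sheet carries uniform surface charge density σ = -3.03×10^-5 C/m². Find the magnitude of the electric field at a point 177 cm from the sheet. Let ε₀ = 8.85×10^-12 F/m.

The symmetry is planar: E is normal to the sheet and the same magnitude on both sides. Take a pillbox straddling the sheet with end-cap area A.
Flux Φ = 2EA and Q_enc = σA, so 2EA = σA/ε₀ ⇒ E = |σ|/(2ε₀), independent of distance.
E = |σ|/(2ε₀) = (3.03×10^-5)/(2·8.85×10^-12) = 1.71×10^6 N/C.

1.71×10^6 V/m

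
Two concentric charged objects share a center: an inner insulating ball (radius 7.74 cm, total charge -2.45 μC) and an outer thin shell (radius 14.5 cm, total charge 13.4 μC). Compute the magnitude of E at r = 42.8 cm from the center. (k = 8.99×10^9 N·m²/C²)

E ≈ 5.37×10^5 V/m

Take a concentric spherical Gaussian surface of radius r = 42.8 cm (r > 14.5 cm, enclosing both).
Q_enc = (-2.45 μC) + (13.4 μC) = 1.095×10^-5 C.
Gauss's law: E·4πr² = Q_enc/ε₀.
E = k|Q_enc|/r² = (8.99×10^9)(1.095e-5)/(0.428)² = 5.37×10^5 N/C.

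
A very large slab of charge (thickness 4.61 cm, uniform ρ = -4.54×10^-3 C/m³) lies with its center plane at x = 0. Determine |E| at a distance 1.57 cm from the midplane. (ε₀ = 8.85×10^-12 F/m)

By symmetry E is perpendicular to the slab. A Gaussian pillbox from −1.57 cm to +1.57 cm (face area A) lies entirely within the slab.
Q_enc = ρ·(2x)·A and flux = 2EA, so 2EA = 2ρxA/ε₀ ⇒ E = |ρ|x/ε₀.
E = (4.54×10^-3)(0.0157)/(8.85×10^-12) = 8.05e6 N/C.

|E| = 8.05×10^6 N/C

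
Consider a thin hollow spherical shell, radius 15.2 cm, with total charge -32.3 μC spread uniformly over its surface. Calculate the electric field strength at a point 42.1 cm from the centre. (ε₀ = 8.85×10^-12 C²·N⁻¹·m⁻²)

|E| = 1.64e6 N/C

Use a concentric Gaussian sphere at r = 42.1 cm (r > 15.2 cm).
The entire shell is enclosed: Q_enc = -3.23×10^-5 C.
Applying ∮E·dA = Q_enc/ε₀ with Φ = E(4πr²):
E = |Q_enc|/(4πε₀r²) = (3.23×10^-5)/(4π·8.85×10^-12·(0.421)²) = 1.64e6 N/C.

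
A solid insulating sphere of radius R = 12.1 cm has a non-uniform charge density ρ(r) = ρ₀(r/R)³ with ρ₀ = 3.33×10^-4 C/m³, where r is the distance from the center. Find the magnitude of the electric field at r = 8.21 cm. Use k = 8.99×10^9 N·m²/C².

E = 1.61×10^5 N/C

Symmetry ⇒ E = E(r) r̂. Gaussian sphere of radius r = 8.21 cm (r < R).
Q_enc = ∫₀^r ρ(r')·4πr'² dr' = (4πρ₀/R³) ∫₀^r r'^5 dr' = 4πρ₀ r^6/(6·R³) = 1.206×10^-7 C.
By Gauss's law, ∮E·dA = E·4πr² = Q_enc/ε₀.
E = k|Q_enc|/r² = (8.99×10^9)(1.206×10^-7)/(0.0821)² = 1.61e5 N/C.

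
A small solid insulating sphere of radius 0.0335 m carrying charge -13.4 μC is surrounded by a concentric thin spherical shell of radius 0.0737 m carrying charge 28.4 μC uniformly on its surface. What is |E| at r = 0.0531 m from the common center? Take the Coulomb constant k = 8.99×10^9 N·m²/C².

|E| ≈ 4.27×10^7 N/C

By spherical symmetry E is radial; choose a Gaussian sphere of radius r = 0.0531 m (between the bodies, 0.0335 m < r < 0.0737 m).
Only the inner charge is enclosed; the outer shell contributes nothing inside itself. Q_enc = -13.4 μC = -1.34e-5 C.
Gauss's law: E·4πr² = Q_enc/ε₀.
E = k|Q_enc|/r² = (8.99×10^9)(1.34×10^-5)/(0.0531)² = 4.27×10^7 N/C.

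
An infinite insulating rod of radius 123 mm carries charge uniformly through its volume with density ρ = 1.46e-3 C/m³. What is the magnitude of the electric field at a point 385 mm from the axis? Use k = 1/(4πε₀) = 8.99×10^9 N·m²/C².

Choose a coaxial cylinder of radius r = 385 mm (arbitrary length L) as the Gaussian surface (r > 123 mm, full cross-section enclosed).
λ_enc = ρ·πR² = (1.46e-3)π(0.123)² = 6.939×10^-5 C/m.
Gauss's law: E·2πrL = λ_enc L/ε₀.
E = 2k|λ_enc|/r = 2(8.99×10^9)(6.939×10^-5)/(0.385) = 3.24×10^6 N/C.

E = 3.24×10^6 V/m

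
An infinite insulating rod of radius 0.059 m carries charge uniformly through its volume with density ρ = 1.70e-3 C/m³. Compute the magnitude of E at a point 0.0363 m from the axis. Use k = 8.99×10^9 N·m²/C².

By cylindrical symmetry E is radial; use a coaxial Gaussian cylinder of radius 0.0363 m and length L (r < R).
Charge inside radius r per length L is ρ·πr²·L, so λ_enc = ρπr² = 7.037×10^-6 C/m.
Applying ∮E·dA = Q_enc/ε₀ with the end caps contributing no flux:
E = 2k|λ_enc|/r = 2(8.99×10^9)(7.037×10^-6)/(0.0363) = 3.49×10^6 N/C.

E = 3.49×10^6 V/m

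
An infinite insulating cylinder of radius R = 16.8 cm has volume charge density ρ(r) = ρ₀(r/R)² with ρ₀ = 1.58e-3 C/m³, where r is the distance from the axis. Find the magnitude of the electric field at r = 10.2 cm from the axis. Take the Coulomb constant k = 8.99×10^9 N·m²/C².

Take a coaxial cylindrical Gaussian surface of radius r = 10.2 cm and length L (r < R).
λ_enc = ∫₀^r ρ(r')·2πr' dr' = (2πρ₀/R²)·r^4/4 = 9.518e-6 C/m.
Gauss's law: E·2πrL = λ_enc L/ε₀.
E = 2k|λ_enc|/r = 2(8.99×10^9)(9.518×10^-6)/(0.102) = 1.68e6 N/C.

|E| = 1.68×10^6 V/m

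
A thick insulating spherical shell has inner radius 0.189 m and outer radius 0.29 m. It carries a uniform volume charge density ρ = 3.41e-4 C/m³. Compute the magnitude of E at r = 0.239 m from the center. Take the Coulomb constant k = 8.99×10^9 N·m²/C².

E = 1.55×10^6 N/C

By spherical symmetry E is radial; choose a Gaussian sphere of radius r = 0.239 m (within the shell material, 0.189 m < r < 0.29 m).
Only the shell between 0.189 m and r is enclosed: Q_enc = ρ·(4π/3)(r³ − a³) = (3.41×10^-4)·(4π/3)·((0.239)³ − (0.189)³) = 9.857e-6 C.
Since E is radial and uniform over the Gaussian sphere, Φ = E·4πr² = Q_enc/ε₀.
E = k|Q_enc|/r² = (8.99×10^9)(9.857×10^-6)/(0.239)² = 1.55×10^6 N/C.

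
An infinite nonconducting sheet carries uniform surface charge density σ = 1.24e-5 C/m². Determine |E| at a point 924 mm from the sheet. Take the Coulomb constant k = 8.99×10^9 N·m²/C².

|E| ≈ 7.00×10^5 N/C

By planar symmetry E is perpendicular to the sheet and uniform; use a Gaussian pillbox with flat faces of area A on each side of the sheet.
Flux Φ = 2EA and Q_enc = σA, so 2EA = σA/ε₀ ⇒ E = |σ|/(2ε₀), independent of distance.
E = 2πk|σ| = 2π(8.99×10^9)(1.24×10^-5) = 7.00e5 N/C.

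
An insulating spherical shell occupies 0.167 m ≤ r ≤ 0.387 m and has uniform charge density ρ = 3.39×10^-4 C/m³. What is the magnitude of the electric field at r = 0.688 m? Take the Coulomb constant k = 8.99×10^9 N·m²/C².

E = 1.44×10^6 N/C

Symmetry ⇒ E = E(r) r̂. Gaussian sphere of radius r = 0.688 m (r > 0.387 m, enclosing the whole shell).
Q_enc = ρ·(4π/3)(b³ − a³) = (3.39e-4)·(4π/3)·((0.387)³ − (0.167)³) = 7.569e-5 C.
Since E is radial and uniform over the Gaussian sphere, Φ = E·4πr² = Q_enc/ε₀.
E = k|Q_enc|/r² = (8.99×10^9)(7.569e-5)/(0.688)² = 1.44e6 N/C.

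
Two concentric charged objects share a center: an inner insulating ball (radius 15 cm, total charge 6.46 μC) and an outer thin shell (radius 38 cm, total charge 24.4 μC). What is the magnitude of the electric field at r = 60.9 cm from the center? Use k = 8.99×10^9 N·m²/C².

E = 7.48×10^5 N/C

By spherical symmetry E is radial; choose a Gaussian sphere of radius r = 60.9 cm (r > 38 cm, enclosing both).
Q_enc = (6.46 μC) + (24.4 μC) = 3.086×10^-5 C.
Applying ∮E·dA = Q_enc/ε₀ with Φ = E(4πr²):
E = k|Q_enc|/r² = (8.99×10^9)(3.086e-5)/(0.609)² = 7.48×10^5 N/C.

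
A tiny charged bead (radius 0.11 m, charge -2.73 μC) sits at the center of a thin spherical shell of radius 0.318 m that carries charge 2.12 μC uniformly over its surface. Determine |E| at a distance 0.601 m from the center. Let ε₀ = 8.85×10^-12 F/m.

E = 1.52e4 N/C

Take a concentric spherical Gaussian surface of radius r = 0.601 m (r > 0.318 m, enclosing both).
Q_enc = (-2.73 μC) + (2.12 μC) = -6.10×10^-7 C.
Since E is radial and uniform over the Gaussian sphere, Φ = E·4πr² = Q_enc/ε₀.
E = |Q_enc|/(4πε₀r²) = (6.10×10^-7)/(4π·8.85×10^-12·(0.601)²) = 1.52×10^4 N/C.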